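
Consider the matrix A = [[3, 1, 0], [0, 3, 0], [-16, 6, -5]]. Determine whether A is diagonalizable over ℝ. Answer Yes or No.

Characteristic polynomial: p(λ) = λ^3 - λ^2 - 21λ + 45 = (λ - 3)^2(λ + 5).
λ = 3 has algebraic multiplicity 2; rank(A − 3I) = 2, so geometric multiplicity = 1.
Geometric multiplicity < algebraic multiplicity, so A is not diagonalizable.

No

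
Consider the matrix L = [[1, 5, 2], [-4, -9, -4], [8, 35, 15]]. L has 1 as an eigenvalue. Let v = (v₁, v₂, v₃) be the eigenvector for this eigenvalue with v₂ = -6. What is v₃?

15

L − 1I = [[0, 5, 2], [-4, -10, -4], [8, 35, 14]].
Solving (L − 1I)v = 0 gives the eigenspace spanned by (0, -6, 15).
With v₂ = -6, v = (0, -6, 15), so v₃ = 15.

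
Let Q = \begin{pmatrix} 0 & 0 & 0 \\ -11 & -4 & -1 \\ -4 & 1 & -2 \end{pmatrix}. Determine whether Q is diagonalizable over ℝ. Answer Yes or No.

Characteristic polynomial: p(t) = t^3 + 6t^2 + 9t = t(t + 3)^2.
t = -3 has algebraic multiplicity 2; rank(Q + 3I) = 2, so geometric multiplicity = 1.
Geometric multiplicity < algebraic multiplicity, so Q is not diagonalizable.

No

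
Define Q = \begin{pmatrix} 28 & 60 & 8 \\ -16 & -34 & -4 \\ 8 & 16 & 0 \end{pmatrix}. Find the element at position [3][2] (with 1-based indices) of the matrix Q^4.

Characteristic polynomial: t^3 + 6t^2 + 8t = t(t + 2)(t + 4), so the eigenvalues are -4, -2, 0.
t=-2: eigenvector (-2, 1, 0).
t=-4: eigenvector (-7, 4, -2).
t=0: eigenvector (4, -2, 1).
P = [[-2, -7, 4], [1, 4, -2], [0, -2, 1]], D = diag(-2, -4, 0), P⁻¹ = [[0, 1, 2], [1, 2, 0], [2, 4, 1]].
Q⁴ = P·diag(16, 256, 0)·P⁻¹ = [[-1792, -3616, -64], [1024, 2064, 32], [-512, -1024, 0]].
The requested entry is -1024.

-1024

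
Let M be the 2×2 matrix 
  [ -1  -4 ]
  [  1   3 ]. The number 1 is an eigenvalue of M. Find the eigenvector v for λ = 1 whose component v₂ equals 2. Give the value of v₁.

-4

M − 1I = [[-2, -4], [1, 2]].
Solving (M − 1I)v = 0 gives the eigenspace spanned by (-4, 2).
With v₂ = 2, v = (-4, 2), so v₁ = -4.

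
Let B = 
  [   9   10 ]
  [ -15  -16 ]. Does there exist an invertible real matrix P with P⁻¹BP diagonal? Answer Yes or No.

Yes

Characteristic polynomial: p(λ) = λ^2 + 7λ + 6 = (λ + 1)(λ + 6).
All 2 eigenvalues are distinct, so B is diagonalizable.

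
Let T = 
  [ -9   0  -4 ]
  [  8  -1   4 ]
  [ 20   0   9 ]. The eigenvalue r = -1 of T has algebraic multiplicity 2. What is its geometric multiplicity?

T + 1I = [[-8, 0, -4], [8, 0, 4], [20, 0, 10]].
This matrix has rank 1, so its null space has dimension 3 − 1 = 2.

2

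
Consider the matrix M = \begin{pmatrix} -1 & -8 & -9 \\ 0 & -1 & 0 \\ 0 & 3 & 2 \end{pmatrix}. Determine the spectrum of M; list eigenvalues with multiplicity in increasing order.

-1, -1, 2

Characteristic polynomial: p(λ) = λ^3 - 3λ - 2 = (λ - 2)(λ + 1)^2.
Roots (with multiplicity): -1, -1, 2.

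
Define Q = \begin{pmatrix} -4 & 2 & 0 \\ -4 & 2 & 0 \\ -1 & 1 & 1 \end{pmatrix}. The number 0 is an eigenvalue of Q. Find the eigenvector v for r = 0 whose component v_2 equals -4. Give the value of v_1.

-2

Q = [[-4, 2, 0], [-4, 2, 0], [-1, 1, 1]].
Solving (Q)v = 0 gives the eigenspace spanned by (-2, -4, 2).
With v_2 = -4, v = (-2, -4, 2), so v_1 = -2.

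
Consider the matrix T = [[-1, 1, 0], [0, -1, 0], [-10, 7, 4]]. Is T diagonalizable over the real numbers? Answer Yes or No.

Characteristic polynomial: p(λ) = λ^3 - 2λ^2 - 7λ - 4 = (λ - 4)(λ + 1)^2.
λ = -1 has algebraic multiplicity 2; rank(T + 1I) = 2, so geometric multiplicity = 1.
Geometric multiplicity < algebraic multiplicity, so T is not diagonalizable.

No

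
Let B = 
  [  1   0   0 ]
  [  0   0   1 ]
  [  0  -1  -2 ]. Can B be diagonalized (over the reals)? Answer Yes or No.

No

Characteristic polynomial: p(r) = r^3 + r^2 - r - 1 = (r - 1)(r + 1)^2.
r = -1 has algebraic multiplicity 2; rank(B + 1I) = 2, so geometric multiplicity = 1.
Geometric multiplicity < algebraic multiplicity, so B is not diagonalizable.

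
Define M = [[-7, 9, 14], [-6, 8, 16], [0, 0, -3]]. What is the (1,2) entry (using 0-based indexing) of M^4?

-100

Characteristic polynomial: t^3 + 2t^2 - 5t - 6 = (t - 2)(t + 1)(t + 3), so the eigenvalues are -3, -1, 2.
t=-1: eigenvector (3, 2, 0).
t=2: eigenvector (1, 1, 0).
t=-3: eigenvector (-1, -2, 1).
P = [[3, 1, -1], [2, 1, -2], [0, 0, 1]], D = diag(-1, 2, -3), P⁻¹ = [[1, -1, -1], [-2, 3, 4], [0, 0, 1]].
M⁴ = P·diag(1, 16, 81)·P⁻¹ = [[-29, 45, -20], [-30, 46, -100], [0, 0, 81]].
The requested entry is -100.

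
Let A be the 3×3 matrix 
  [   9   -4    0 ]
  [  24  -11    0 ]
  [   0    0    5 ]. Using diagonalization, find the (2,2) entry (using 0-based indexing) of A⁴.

625

Characteristic polynomial: r^3 - 3r^2 - 13r + 15 = (r - 5)(r - 1)(r + 3), so the eigenvalues are -3, 1, 5.
r=-3: eigenvector (1, 3, 0).
r=1: eigenvector (1, 2, 0).
r=5: eigenvector (0, 0, 1).
P = [[1, 1, 0], [3, 2, 0], [0, 0, 1]], D = diag(-3, 1, 5), P⁻¹ = [[-2, 1, 0], [3, -1, 0], [0, 0, 1]].
A⁴ = P·diag(81, 1, 625)·P⁻¹ = [[-159, 80, 0], [-480, 241, 0], [0, 0, 625]].
The requested entry is 625.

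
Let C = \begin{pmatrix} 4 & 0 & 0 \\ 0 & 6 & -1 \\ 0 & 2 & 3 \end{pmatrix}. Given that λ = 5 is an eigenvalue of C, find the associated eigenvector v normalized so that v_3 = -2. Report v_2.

-2

C − 5I = [[-1, 0, 0], [0, 1, -1], [0, 2, -2]].
Solving (C − 5I)v = 0 gives the eigenspace spanned by (0, -2, -2).
With v_3 = -2, v = (0, -2, -2), so v_2 = -2.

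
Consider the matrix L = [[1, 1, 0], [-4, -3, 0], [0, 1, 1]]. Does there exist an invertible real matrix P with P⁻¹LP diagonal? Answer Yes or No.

No

Characteristic polynomial: p(s) = s^3 + s^2 - s - 1 = (s - 1)(s + 1)^2.
s = -1 has algebraic multiplicity 2; rank(L + 1I) = 2, so geometric multiplicity = 1.
Geometric multiplicity < algebraic multiplicity, so L is not diagonalizable.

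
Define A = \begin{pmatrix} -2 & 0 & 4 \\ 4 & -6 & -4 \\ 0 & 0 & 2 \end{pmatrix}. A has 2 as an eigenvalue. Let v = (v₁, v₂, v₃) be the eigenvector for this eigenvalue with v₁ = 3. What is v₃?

A − 2I = [[-4, 0, 4], [4, -8, -4], [0, 0, 0]].
Solving (A − 2I)v = 0 gives the eigenspace spanned by (3, 0, 3).
With v₁ = 3, v = (3, 0, 3), so v₃ = 3.

3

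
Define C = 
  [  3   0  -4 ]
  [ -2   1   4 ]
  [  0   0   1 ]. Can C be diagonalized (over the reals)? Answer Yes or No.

Yes

Characteristic polynomial: p(μ) = μ^3 - 5μ^2 + 7μ - 3 = (μ - 3)(μ - 1)^2.
μ = 1 has algebraic multiplicity 2; rank(C − 1I) = 1, so geometric multiplicity = 2.
Every eigenvalue has geometric = algebraic multiplicity, so C is diagonalizable.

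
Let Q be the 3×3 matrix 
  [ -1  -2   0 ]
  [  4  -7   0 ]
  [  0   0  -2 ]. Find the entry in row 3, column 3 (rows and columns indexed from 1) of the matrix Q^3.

-8

Characteristic polynomial: r^3 + 10r^2 + 31r + 30 = (r + 2)(r + 3)(r + 5), so the eigenvalues are -5, -3, -2.
r=-5: eigenvector (1, 2, 0).
r=-2: eigenvector (0, 0, 1).
r=-3: eigenvector (-1, -1, 0).
P = [[1, 0, -1], [2, 0, -1], [0, 1, 0]], D = diag(-5, -2, -3), P⁻¹ = [[-1, 1, 0], [0, 0, 1], [-2, 1, 0]].
Q³ = P·diag(-125, -8, -27)·P⁻¹ = [[71, -98, 0], [196, -223, 0], [0, 0, -8]].
The requested entry is -8.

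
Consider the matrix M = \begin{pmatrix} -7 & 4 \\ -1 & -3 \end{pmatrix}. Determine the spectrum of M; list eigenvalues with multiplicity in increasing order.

-5, -5

Characteristic polynomial: p(r) = r^2 + 10r + 25 = (r + 5)^2.
Roots (with multiplicity): -5, -5.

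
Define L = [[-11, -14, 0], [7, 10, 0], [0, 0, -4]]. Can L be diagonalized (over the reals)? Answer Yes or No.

Characteristic polynomial: p(λ) = λ^3 + 5λ^2 - 8λ - 48 = (λ - 3)(λ + 4)^2.
λ = -4 has algebraic multiplicity 2; rank(L + 4I) = 1, so geometric multiplicity = 2.
Every eigenvalue has geometric = algebraic multiplicity, so L is diagonalizable.

Yes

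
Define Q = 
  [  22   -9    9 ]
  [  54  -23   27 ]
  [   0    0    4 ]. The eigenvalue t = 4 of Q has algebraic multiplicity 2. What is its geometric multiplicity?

2

Q − 4I = [[18, -9, 9], [54, -27, 27], [0, 0, 0]].
This matrix has rank 1, so its null space has dimension 3 − 1 = 2.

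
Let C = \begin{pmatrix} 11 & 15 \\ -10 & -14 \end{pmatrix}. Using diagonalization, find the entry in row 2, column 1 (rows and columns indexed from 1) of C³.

Characteristic polynomial: μ^2 + 3μ - 4 = (μ - 1)(μ + 4), so the eigenvalues are -4, 1.
μ=-4: eigenvector (1, -1).
μ=1: eigenvector (3, -2).
P = [[1, 3], [-1, -2]], D = diag(-4, 1), P⁻¹ = [[-2, -3], [1, 1]].
C³ = P·diag(-64, 1)·P⁻¹ = [[131, 195], [-130, -194]].
The requested entry is -130.

-130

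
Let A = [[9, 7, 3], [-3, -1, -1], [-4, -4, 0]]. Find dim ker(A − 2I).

A − 2I = [[7, 7, 3], [-3, -3, -1], [-4, -4, -2]].
This matrix has rank 2, so its null space has dimension 3 − 2 = 1.

1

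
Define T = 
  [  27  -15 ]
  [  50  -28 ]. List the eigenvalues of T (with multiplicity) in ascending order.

-3, 2

Characteristic polynomial: p(λ) = λ^2 + λ - 6 = (λ - 2)(λ + 3).
Roots (with multiplicity): -3, 2.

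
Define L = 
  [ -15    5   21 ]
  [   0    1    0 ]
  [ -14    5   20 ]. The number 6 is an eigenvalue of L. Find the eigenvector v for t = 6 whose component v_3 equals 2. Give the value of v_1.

L − 6I = [[-21, 5, 21], [0, -5, 0], [-14, 5, 14]].
Solving (L − 6I)v = 0 gives the eigenspace spanned by (2, 0, 2).
With v_3 = 2, v = (2, 0, 2), so v_1 = 2.

2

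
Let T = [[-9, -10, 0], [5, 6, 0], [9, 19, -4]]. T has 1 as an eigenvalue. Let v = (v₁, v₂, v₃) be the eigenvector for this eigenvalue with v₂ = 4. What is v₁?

-4

T − 1I = [[-10, -10, 0], [5, 5, 0], [9, 19, -5]].
Solving (T − 1I)v = 0 gives the eigenspace spanned by (-4, 4, 8).
With v₂ = 4, v = (-4, 4, 8), so v₁ = -4.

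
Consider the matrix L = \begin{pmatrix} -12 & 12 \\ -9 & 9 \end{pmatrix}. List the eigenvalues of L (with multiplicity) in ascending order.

-3, 0

Characteristic polynomial: p(s) = s^2 + 3s = s(s + 3).
Roots (with multiplicity): -3, 0.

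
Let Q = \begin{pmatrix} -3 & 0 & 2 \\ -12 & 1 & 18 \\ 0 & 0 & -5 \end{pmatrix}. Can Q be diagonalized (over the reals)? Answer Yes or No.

Yes

Characteristic polynomial: p(r) = r^3 + 7r^2 + 7r - 15 = (r - 1)(r + 3)(r + 5).
All 3 eigenvalues are distinct, so Q is diagonalizable.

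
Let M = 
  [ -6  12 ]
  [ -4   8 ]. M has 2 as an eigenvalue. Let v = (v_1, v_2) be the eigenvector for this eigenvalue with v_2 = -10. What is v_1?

M − 2I = [[-8, 12], [-4, 6]].
Solving (M − 2I)v = 0 gives the eigenspace spanned by (-15, -10).
With v_2 = -10, v = (-15, -10), so v_1 = -15.

-15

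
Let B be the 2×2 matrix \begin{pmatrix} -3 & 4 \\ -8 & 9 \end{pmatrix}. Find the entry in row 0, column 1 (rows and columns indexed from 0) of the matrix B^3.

124

Characteristic polynomial: r^2 - 6r + 5 = (r - 5)(r - 1), so the eigenvalues are 1, 5.
r=1: eigenvector (1, 1).
r=5: eigenvector (-1, -2).
P = [[1, -1], [1, -2]], D = diag(1, 5), P⁻¹ = [[2, -1], [1, -1]].
B³ = P·diag(1, 125)·P⁻¹ = [[-123, 124], [-248, 249]].
The requested entry is 124.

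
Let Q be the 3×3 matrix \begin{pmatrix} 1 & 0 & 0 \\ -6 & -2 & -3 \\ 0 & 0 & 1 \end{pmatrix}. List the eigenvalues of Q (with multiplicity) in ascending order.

Characteristic polynomial: p(λ) = λ^3 - 3λ + 2 = (λ - 1)^2(λ + 2).
Roots (with multiplicity): -2, 1, 1.

-2, 1, 1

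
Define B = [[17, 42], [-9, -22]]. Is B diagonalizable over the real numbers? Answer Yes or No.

Characteristic polynomial: p(s) = s^2 + 5s + 4 = (s + 1)(s + 4).
All 2 eigenvalues are distinct, so B is diagonalizable.

Yes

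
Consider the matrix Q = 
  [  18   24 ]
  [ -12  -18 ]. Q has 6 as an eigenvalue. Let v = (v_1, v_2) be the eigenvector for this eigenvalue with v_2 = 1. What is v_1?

-2

Q − 6I = [[12, 24], [-12, -24]].
Solving (Q − 6I)v = 0 gives the eigenspace spanned by (-2, 1).
With v_2 = 1, v = (-2, 1), so v_1 = -2.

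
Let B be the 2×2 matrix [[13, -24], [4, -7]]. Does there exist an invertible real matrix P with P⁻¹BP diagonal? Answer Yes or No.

Yes

Characteristic polynomial: p(t) = t^2 - 6t + 5 = (t - 5)(t - 1).
All 2 eigenvalues are distinct, so B is diagonalizable.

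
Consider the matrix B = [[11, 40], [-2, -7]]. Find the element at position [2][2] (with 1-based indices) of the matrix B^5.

-967

Characteristic polynomial: t^2 - 4t + 3 = (t - 3)(t - 1), so the eigenvalues are 1, 3.
t=3: eigenvector (5, -1).
t=1: eigenvector (-4, 1).
P = [[5, -4], [-1, 1]], D = diag(3, 1), P⁻¹ = [[1, 4], [1, 5]].
B⁵ = P·diag(243, 1)·P⁻¹ = [[1211, 4840], [-242, -967]].
The requested entry is -967.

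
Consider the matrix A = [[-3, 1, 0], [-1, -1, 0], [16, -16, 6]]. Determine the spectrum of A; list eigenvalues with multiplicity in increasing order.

-2, -2, 6

Characteristic polynomial: p(r) = r^3 - 2r^2 - 20r - 24 = (r - 6)(r + 2)^2.
Roots (with multiplicity): -2, -2, 6.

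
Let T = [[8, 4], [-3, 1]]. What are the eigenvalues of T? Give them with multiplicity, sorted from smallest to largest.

4, 5

Characteristic polynomial: p(r) = r^2 - 9r + 20 = (r - 5)(r - 4).
Roots (with multiplicity): 4, 5.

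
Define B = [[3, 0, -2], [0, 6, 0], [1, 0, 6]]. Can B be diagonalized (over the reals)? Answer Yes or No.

Characteristic polynomial: p(t) = t^3 - 15t^2 + 74t - 120 = (t - 6)(t - 5)(t - 4).
All 3 eigenvalues are distinct, so B is diagonalizable.

Yes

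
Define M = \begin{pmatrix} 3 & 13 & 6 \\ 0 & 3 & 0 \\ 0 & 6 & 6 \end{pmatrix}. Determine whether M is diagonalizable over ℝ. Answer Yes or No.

Characteristic polynomial: p(μ) = μ^3 - 12μ^2 + 45μ - 54 = (μ - 6)(μ - 3)^2.
μ = 3 has algebraic multiplicity 2; rank(M − 3I) = 2, so geometric multiplicity = 1.
Geometric multiplicity < algebraic multiplicity, so M is not diagonalizable.

No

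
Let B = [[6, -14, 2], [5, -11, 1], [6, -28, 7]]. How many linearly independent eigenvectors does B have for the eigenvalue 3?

1

B − 3I = [[3, -14, 2], [5, -14, 1], [6, -28, 4]].
This matrix has rank 2, so its null space has dimension 3 − 2 = 1.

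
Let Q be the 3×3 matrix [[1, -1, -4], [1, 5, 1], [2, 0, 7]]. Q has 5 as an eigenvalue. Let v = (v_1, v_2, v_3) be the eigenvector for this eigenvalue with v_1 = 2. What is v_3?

Q − 5I = [[-4, -1, -4], [1, 0, 1], [2, 0, 2]].
Solving (Q − 5I)v = 0 gives the eigenspace spanned by (2, 0, -2).
With v_1 = 2, v = (2, 0, -2), so v_3 = -2.

-2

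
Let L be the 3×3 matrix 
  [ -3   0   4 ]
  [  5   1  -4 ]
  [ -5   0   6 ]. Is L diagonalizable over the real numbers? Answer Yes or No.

No

Characteristic polynomial: p(t) = t^3 - 4t^2 + 5t - 2 = (t - 2)(t - 1)^2.
t = 1 has algebraic multiplicity 2; rank(L − 1I) = 2, so geometric multiplicity = 1.
Geometric multiplicity < algebraic multiplicity, so L is not diagonalizable.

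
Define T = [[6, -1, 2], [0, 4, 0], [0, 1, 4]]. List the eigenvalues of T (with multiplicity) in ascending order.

Characteristic polynomial: p(λ) = λ^3 - 14λ^2 + 64λ - 96 = (λ - 6)(λ - 4)^2.
Roots (with multiplicity): 4, 4, 6.

4, 4, 6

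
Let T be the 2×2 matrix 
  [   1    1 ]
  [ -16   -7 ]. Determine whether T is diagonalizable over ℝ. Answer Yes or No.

Characteristic polynomial: p(μ) = μ^2 + 6μ + 9 = (μ + 3)^2.
μ = -3 has algebraic multiplicity 2; rank(T + 3I) = 1, so geometric multiplicity = 1.
Geometric multiplicity < algebraic multiplicity, so T is not diagonalizable.

No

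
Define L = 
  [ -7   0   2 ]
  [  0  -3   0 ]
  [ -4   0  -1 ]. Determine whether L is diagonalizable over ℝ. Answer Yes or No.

Characteristic polynomial: p(λ) = λ^3 + 11λ^2 + 39λ + 45 = (λ + 3)^2(λ + 5).
λ = -3 has algebraic multiplicity 2; rank(L + 3I) = 1, so geometric multiplicity = 2.
Every eigenvalue has geometric = algebraic multiplicity, so L is diagonalizable.

Yes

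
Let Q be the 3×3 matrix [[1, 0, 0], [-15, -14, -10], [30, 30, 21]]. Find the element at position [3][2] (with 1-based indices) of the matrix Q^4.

7770

Characteristic polynomial: s^3 - 8s^2 + 13s - 6 = (s - 6)(s - 1)^2, so the eigenvalues are 1, 1, 6.
s=1: eigenvector (1, -1, 0).
s=6: eigenvector (0, 1, -2).
s=1: eigenvector (0, 2, -3).
P = [[1, 0, 0], [-1, 1, 2], [0, -2, -3]], D = diag(1, 6, 1), P⁻¹ = [[1, 0, 0], [-3, -3, -2], [2, 2, 1]].
Q⁴ = P·diag(1, 1296, 1)·P⁻¹ = [[1, 0, 0], [-3885, -3884, -2590], [7770, 7770, 5181]].
The requested entry is 7770.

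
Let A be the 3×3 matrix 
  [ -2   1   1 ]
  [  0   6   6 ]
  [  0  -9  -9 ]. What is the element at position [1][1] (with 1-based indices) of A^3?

Characteristic polynomial: r^3 + 5r^2 + 6r = r(r + 2)(r + 3), so the eigenvalues are -3, -2, 0.
r=-2: eigenvector (1, 0, 0).
r=0: eigenvector (0, 1, -1).
r=-3: eigenvector (-1, -2, 3).
P = [[1, 0, -1], [0, 1, -2], [0, -1, 3]], D = diag(-2, 0, -3), P⁻¹ = [[1, 1, 1], [0, 3, 2], [0, 1, 1]].
A³ = P·diag(-8, 0, -27)·P⁻¹ = [[-8, 19, 19], [0, 54, 54], [0, -81, -81]].
The requested entry is -8.

-8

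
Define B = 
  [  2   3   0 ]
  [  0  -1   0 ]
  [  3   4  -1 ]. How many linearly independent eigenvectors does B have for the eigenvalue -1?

1

B + 1I = [[3, 3, 0], [0, 0, 0], [3, 4, 0]].
This matrix has rank 2, so its null space has dimension 3 − 2 = 1.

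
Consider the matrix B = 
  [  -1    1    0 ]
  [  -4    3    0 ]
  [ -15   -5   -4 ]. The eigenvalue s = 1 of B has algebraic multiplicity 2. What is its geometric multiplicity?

1

B − 1I = [[-2, 1, 0], [-4, 2, 0], [-15, -5, -5]].
This matrix has rank 2, so its null space has dimension 3 − 2 = 1.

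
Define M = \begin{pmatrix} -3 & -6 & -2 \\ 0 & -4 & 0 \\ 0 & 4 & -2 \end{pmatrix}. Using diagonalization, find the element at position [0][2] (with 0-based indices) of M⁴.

Characteristic polynomial: μ^3 + 9μ^2 + 26μ + 24 = (μ + 2)(μ + 3)(μ + 4), so the eigenvalues are -4, -3, -2.
μ=-3: eigenvector (1, 0, 0).
μ=-4: eigenvector (2, 1, -2).
μ=-2: eigenvector (-2, 0, 1).
P = [[1, 2, -2], [0, 1, 0], [0, -2, 1]], D = diag(-3, -4, -2), P⁻¹ = [[1, 2, 2], [0, 1, 0], [0, 2, 1]].
M⁴ = P·diag(81, 256, 16)·P⁻¹ = [[81, 610, 130], [0, 256, 0], [0, -480, 16]].
The requested entry is 130.

130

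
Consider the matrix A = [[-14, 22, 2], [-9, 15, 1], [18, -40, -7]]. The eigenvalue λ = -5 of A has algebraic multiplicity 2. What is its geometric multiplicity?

1

A + 5I = [[-9, 22, 2], [-9, 20, 1], [18, -40, -2]].
This matrix has rank 2, so its null space has dimension 3 − 2 = 1.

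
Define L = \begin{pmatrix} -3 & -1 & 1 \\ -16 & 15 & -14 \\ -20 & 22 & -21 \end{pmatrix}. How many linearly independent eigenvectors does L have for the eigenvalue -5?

L + 5I = [[2, -1, 1], [-16, 20, -14], [-20, 22, -16]].
This matrix has rank 2, so its null space has dimension 3 − 2 = 1.

1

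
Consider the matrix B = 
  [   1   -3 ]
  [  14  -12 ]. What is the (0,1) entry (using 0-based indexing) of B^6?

Characteristic polynomial: r^2 + 11r + 30 = (r + 5)(r + 6), so the eigenvalues are -6, -5.
r=-6: eigenvector (3, 7).
r=-5: eigenvector (1, 2).
P = [[3, 1], [7, 2]], D = diag(-6, -5), P⁻¹ = [[-2, 1], [7, -3]].
B⁶ = P·diag(46656, 15625)·P⁻¹ = [[-170561, 93093], [-434434, 232842]].
The requested entry is 93093.

93093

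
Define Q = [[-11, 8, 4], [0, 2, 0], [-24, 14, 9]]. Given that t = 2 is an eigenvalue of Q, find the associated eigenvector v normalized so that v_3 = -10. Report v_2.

5

Q − 2I = [[-13, 8, 4], [0, 0, 0], [-24, 14, 7]].
Solving (Q − 2I)v = 0 gives the eigenspace spanned by (0, 5, -10).
With v_3 = -10, v = (0, 5, -10), so v_2 = 5.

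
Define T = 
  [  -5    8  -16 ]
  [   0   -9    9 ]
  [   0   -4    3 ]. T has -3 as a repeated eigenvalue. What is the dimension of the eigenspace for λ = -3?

T + 3I = [[-2, 8, -16], [0, -6, 9], [0, -4, 6]].
This matrix has rank 2, so its null space has dimension 3 − 2 = 1.

1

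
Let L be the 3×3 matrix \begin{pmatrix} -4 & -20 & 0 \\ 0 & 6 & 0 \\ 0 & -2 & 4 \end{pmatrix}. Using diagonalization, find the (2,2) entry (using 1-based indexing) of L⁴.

1296

Characteristic polynomial: λ^3 - 6λ^2 - 16λ + 96 = (λ - 6)(λ - 4)(λ + 4), so the eigenvalues are -4, 4, 6.
λ=-4: eigenvector (1, 0, 0).
λ=6: eigenvector (-2, 1, -1).
λ=4: eigenvector (0, 0, 1).
P = [[1, -2, 0], [0, 1, 0], [0, -1, 1]], D = diag(-4, 6, 4), P⁻¹ = [[1, 2, 0], [0, 1, 0], [0, 1, 1]].
L⁴ = P·diag(256, 1296, 256)·P⁻¹ = [[256, -2080, 0], [0, 1296, 0], [0, -1040, 256]].
The requested entry is 1296.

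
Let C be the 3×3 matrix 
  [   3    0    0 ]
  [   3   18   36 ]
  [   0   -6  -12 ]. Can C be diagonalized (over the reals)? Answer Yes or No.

Characteristic polynomial: p(λ) = λ^3 - 9λ^2 + 18λ = λ(λ - 6)(λ - 3).
All 3 eigenvalues are distinct, so C is diagonalizable.

Yes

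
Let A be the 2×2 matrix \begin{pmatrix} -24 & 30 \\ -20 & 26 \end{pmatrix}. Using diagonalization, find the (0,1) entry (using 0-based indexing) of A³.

840

Characteristic polynomial: λ^2 - 2λ - 24 = (λ - 6)(λ + 4), so the eigenvalues are -4, 6.
λ=6: eigenvector (1, 1).
λ=-4: eigenvector (3, 2).
P = [[1, 3], [1, 2]], D = diag(6, -4), P⁻¹ = [[-2, 3], [1, -1]].
A³ = P·diag(216, -64)·P⁻¹ = [[-624, 840], [-560, 776]].
The requested entry is 840.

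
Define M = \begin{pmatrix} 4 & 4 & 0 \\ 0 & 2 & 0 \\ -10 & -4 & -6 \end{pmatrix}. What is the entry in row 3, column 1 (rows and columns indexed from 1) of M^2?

20

Characteristic polynomial: λ^3 - 28λ + 48 = (λ - 4)(λ - 2)(λ + 6), so the eigenvalues are -6, 2, 4.
λ=4: eigenvector (1, 0, -1).
λ=2: eigenvector (-2, 1, 2).
λ=-6: eigenvector (0, 0, 1).
P = [[1, -2, 0], [0, 1, 0], [-1, 2, 1]], D = diag(4, 2, -6), P⁻¹ = [[1, 2, 0], [0, 1, 0], [1, 0, 1]].
M² = P·diag(16, 4, 36)·P⁻¹ = [[16, 24, 0], [0, 4, 0], [20, -24, 36]].
The requested entry is 20.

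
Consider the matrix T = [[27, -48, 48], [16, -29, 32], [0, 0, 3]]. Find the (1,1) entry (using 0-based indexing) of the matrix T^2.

73

Characteristic polynomial: s^3 - s^2 - 21s + 45 = (s - 3)^2(s + 5), so the eigenvalues are -5, 3, 3.
s=3: eigenvector (2, 1, 0).
s=-5: eigenvector (-3, -2, 0).
s=3: eigenvector (0, 1, 1).
P = [[2, -3, 0], [1, -2, 1], [0, 0, 1]], D = diag(3, -5, 3), P⁻¹ = [[2, -3, 3], [1, -2, 2], [0, 0, 1]].
T² = P·diag(9, 25, 9)·P⁻¹ = [[-39, 96, -96], [-32, 73, -64], [0, 0, 9]].
The requested entry is 73.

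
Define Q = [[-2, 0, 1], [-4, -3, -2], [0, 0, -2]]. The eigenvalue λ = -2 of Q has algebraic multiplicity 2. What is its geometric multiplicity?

1

Q + 2I = [[0, 0, 1], [-4, -1, -2], [0, 0, 0]].
This matrix has rank 2, so its null space has dimension 3 − 2 = 1.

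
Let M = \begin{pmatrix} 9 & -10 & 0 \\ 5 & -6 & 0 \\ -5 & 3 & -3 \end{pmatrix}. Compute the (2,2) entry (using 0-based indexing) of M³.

-27

Characteristic polynomial: s^3 - 13s - 12 = (s - 4)(s + 1)(s + 3), so the eigenvalues are -3, -1, 4.
s=-1: eigenvector (-1, -1, 1).
s=-3: eigenvector (0, 0, 1).
s=4: eigenvector (-2, -1, 1).
P = [[-1, 0, -2], [-1, 0, -1], [1, 1, 1]], D = diag(-1, -3, 4), P⁻¹ = [[1, -2, 0], [0, 1, 1], [-1, 1, 0]].
M³ = P·diag(-1, -27, 64)·P⁻¹ = [[129, -130, 0], [65, -66, 0], [-65, 39, -27]].
The requested entry is -27.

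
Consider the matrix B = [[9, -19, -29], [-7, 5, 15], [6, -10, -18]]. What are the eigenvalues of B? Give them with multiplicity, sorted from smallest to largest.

Characteristic polynomial: p(μ) = μ^3 + 4μ^2 - 16μ - 64 = (μ - 4)(μ + 4)^2.
Roots (with multiplicity): -4, -4, 4.

-4, -4, 4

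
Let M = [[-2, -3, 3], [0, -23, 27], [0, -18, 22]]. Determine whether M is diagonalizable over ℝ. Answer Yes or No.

Characteristic polynomial: p(r) = r^3 + 3r^2 - 18r - 40 = (r - 4)(r + 2)(r + 5).
All 3 eigenvalues are distinct, so M is diagonalizable.

Yes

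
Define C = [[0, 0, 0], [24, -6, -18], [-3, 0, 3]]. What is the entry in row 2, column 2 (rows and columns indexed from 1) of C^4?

1296

Characteristic polynomial: t^3 + 3t^2 - 18t = t(t - 3)(t + 6), so the eigenvalues are -6, 0, 3.
t=3: eigenvector (0, -2, 1).
t=-6: eigenvector (0, 1, 0).
t=0: eigenvector (1, 1, 1).
P = [[0, 0, 1], [-2, 1, 1], [1, 0, 1]], D = diag(3, -6, 0), P⁻¹ = [[-1, 0, 1], [-3, 1, 2], [1, 0, 0]].
C⁴ = P·diag(81, 1296, 0)·P⁻¹ = [[0, 0, 0], [-3726, 1296, 2430], [-81, 0, 81]].
The requested entry is 1296.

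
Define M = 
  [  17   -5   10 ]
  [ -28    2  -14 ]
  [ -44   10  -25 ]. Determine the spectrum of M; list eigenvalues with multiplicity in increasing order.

-5, -3, 2

Characteristic polynomial: p(s) = s^3 + 6s^2 - s - 30 = (s - 2)(s + 3)(s + 5).
Roots (with multiplicity): -5, -3, 2.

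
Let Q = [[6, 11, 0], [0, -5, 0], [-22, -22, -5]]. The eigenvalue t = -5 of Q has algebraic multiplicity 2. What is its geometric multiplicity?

2

Q + 5I = [[11, 11, 0], [0, 0, 0], [-22, -22, 0]].
This matrix has rank 1, so its null space has dimension 3 − 1 = 2.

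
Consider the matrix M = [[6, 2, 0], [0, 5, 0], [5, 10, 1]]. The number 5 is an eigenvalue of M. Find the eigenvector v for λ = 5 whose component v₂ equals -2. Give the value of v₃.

0

M − 5I = [[1, 2, 0], [0, 0, 0], [5, 10, -4]].
Solving (M − 5I)v = 0 gives the eigenspace spanned by (4, -2, 0).
With v₂ = -2, v = (4, -2, 0), so v₃ = 0.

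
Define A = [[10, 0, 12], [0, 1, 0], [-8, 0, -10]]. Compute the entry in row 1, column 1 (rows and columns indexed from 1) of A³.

Characteristic polynomial: r^3 - r^2 - 4r + 4 = (r - 2)(r - 1)(r + 2), so the eigenvalues are -2, 1, 2.
r=2: eigenvector (3, 0, -2).
r=1: eigenvector (0, 1, 0).
r=-2: eigenvector (-1, 0, 1).
P = [[3, 0, -1], [0, 1, 0], [-2, 0, 1]], D = diag(2, 1, -2), P⁻¹ = [[1, 0, 1], [0, 1, 0], [2, 0, 3]].
A³ = P·diag(8, 1, -8)·P⁻¹ = [[40, 0, 48], [0, 1, 0], [-32, 0, -40]].
The requested entry is 40.

40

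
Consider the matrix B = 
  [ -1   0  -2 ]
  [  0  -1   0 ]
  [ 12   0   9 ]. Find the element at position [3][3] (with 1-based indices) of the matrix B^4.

Characteristic polynomial: t^3 - 7t^2 + 7t + 15 = (t - 5)(t - 3)(t + 1), so the eigenvalues are -1, 3, 5.
t=3: eigenvector (1, 0, -2).
t=-1: eigenvector (0, 1, 0).
t=5: eigenvector (-1, 0, 3).
P = [[1, 0, -1], [0, 1, 0], [-2, 0, 3]], D = diag(3, -1, 5), P⁻¹ = [[3, 0, 1], [0, 1, 0], [2, 0, 1]].
B⁴ = P·diag(81, 1, 625)·P⁻¹ = [[-1007, 0, -544], [0, 1, 0], [3264, 0, 1713]].
The requested entry is 1713.

1713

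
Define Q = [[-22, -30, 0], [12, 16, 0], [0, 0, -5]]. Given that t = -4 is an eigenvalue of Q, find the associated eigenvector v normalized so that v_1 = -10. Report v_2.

6

Q + 4I = [[-18, -30, 0], [12, 20, 0], [0, 0, -1]].
Solving (Q + 4I)v = 0 gives the eigenspace spanned by (-10, 6, 0).
With v_1 = -10, v = (-10, 6, 0), so v_2 = 6.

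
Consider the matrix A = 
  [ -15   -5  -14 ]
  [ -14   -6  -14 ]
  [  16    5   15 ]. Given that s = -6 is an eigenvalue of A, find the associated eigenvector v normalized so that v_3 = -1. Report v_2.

A + 6I = [[-9, -5, -14], [-14, 0, -14], [16, 5, 21]].
Solving (A + 6I)v = 0 gives the eigenspace spanned by (1, 1, -1).
With v_3 = -1, v = (1, 1, -1), so v_2 = 1.

1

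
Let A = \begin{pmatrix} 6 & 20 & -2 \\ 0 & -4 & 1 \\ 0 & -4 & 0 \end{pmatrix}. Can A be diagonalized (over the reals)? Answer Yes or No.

No

Characteristic polynomial: p(r) = r^3 - 2r^2 - 20r - 24 = (r - 6)(r + 2)^2.
r = -2 has algebraic multiplicity 2; rank(A + 2I) = 2, so geometric multiplicity = 1.
Geometric multiplicity < algebraic multiplicity, so A is not diagonalizable.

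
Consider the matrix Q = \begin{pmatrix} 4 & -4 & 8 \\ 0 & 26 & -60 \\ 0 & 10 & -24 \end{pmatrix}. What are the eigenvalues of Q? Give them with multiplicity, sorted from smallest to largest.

-4, 4, 6

Characteristic polynomial: p(r) = r^3 - 6r^2 - 16r + 96 = (r - 6)(r - 4)(r + 4).
Roots (with multiplicity): -4, 4, 6.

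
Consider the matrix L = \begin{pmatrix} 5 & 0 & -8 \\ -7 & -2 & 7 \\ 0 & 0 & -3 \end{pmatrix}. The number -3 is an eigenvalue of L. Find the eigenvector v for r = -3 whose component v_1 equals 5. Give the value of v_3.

5

L + 3I = [[8, 0, -8], [-7, 1, 7], [0, 0, 0]].
Solving (L + 3I)v = 0 gives the eigenspace spanned by (5, 0, 5).
With v_1 = 5, v = (5, 0, 5), so v_3 = 5.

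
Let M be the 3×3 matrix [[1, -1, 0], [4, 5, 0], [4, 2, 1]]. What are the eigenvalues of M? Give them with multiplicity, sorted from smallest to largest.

1, 3, 3

Characteristic polynomial: p(s) = s^3 - 7s^2 + 15s - 9 = (s - 3)^2(s - 1).
Roots (with multiplicity): 1, 3, 3.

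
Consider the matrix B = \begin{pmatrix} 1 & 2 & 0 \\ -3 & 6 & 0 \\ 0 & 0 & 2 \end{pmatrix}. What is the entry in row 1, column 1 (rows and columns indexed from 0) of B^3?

138

Characteristic polynomial: μ^3 - 9μ^2 + 26μ - 24 = (μ - 4)(μ - 3)(μ - 2), so the eigenvalues are 2, 3, 4.
μ=3: eigenvector (-1, -1, 0).
μ=4: eigenvector (-2, -3, 0).
μ=2: eigenvector (0, 0, 1).
P = [[-1, -2, 0], [-1, -3, 0], [0, 0, 1]], D = diag(3, 4, 2), P⁻¹ = [[-3, 2, 0], [1, -1, 0], [0, 0, 1]].
B³ = P·diag(27, 64, 8)·P⁻¹ = [[-47, 74, 0], [-111, 138, 0], [0, 0, 8]].
The requested entry is 138.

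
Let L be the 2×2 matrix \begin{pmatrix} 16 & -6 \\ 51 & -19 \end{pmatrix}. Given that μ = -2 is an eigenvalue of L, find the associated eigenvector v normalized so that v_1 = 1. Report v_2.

3

L + 2I = [[18, -6], [51, -17]].
Solving (L + 2I)v = 0 gives the eigenspace spanned by (1, 3).
With v_1 = 1, v = (1, 3), so v_2 = 3.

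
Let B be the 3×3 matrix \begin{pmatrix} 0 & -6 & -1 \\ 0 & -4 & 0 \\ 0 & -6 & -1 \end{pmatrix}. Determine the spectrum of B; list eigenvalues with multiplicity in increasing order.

-4, -1, 0

Characteristic polynomial: p(λ) = λ^3 + 5λ^2 + 4λ = λ(λ + 1)(λ + 4).
Roots (with multiplicity): -4, -1, 0.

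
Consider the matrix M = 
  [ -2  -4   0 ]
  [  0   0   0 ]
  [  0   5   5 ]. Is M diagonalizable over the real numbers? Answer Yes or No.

Yes

Characteristic polynomial: p(s) = s^3 - 3s^2 - 10s = s(s - 5)(s + 2).
All 3 eigenvalues are distinct, so M is diagonalizable.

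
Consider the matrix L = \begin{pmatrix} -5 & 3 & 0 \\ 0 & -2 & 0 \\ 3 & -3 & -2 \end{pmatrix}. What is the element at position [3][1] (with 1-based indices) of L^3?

Characteristic polynomial: t^3 + 9t^2 + 24t + 20 = (t + 2)^2(t + 5), so the eigenvalues are -5, -2, -2.
t=-2: eigenvector (1, 1, 2).
t=-5: eigenvector (1, 0, -1).
t=-2: eigenvector (0, 0, 1).
P = [[1, 1, 0], [1, 0, 0], [2, -1, 1]], D = diag(-2, -5, -2), P⁻¹ = [[0, 1, 0], [1, -1, 0], [1, -3, 1]].
L³ = P·diag(-8, -125, -8)·P⁻¹ = [[-125, 117, 0], [0, -8, 0], [117, -117, -8]].
The requested entry is 117.

117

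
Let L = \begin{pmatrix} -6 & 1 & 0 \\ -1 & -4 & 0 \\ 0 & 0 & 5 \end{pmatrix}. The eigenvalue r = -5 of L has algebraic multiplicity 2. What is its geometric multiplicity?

L + 5I = [[-1, 1, 0], [-1, 1, 0], [0, 0, 10]].
This matrix has rank 2, so its null space has dimension 3 − 2 = 1.

1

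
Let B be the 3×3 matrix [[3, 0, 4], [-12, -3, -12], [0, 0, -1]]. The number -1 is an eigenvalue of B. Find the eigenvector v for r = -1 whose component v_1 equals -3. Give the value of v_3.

3

B + 1I = [[4, 0, 4], [-12, -2, -12], [0, 0, 0]].
Solving (B + 1I)v = 0 gives the eigenspace spanned by (-3, 0, 3).
With v_1 = -3, v = (-3, 0, 3), so v_3 = 3.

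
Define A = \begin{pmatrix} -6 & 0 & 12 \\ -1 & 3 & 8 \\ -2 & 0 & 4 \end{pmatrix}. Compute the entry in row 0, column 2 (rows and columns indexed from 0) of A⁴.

Characteristic polynomial: μ^3 - μ^2 - 6μ = μ(μ - 3)(μ + 2), so the eigenvalues are -2, 0, 3.
μ=-2: eigenvector (3, -1, 1).
μ=3: eigenvector (0, 1, 0).
μ=0: eigenvector (2, -2, 1).
P = [[3, 0, 2], [-1, 1, -2], [1, 0, 1]], D = diag(-2, 3, 0), P⁻¹ = [[1, 0, -2], [-1, 1, 4], [-1, 0, 3]].
A⁴ = P·diag(16, 81, 0)·P⁻¹ = [[48, 0, -96], [-97, 81, 356], [16, 0, -32]].
The requested entry is -96.

-96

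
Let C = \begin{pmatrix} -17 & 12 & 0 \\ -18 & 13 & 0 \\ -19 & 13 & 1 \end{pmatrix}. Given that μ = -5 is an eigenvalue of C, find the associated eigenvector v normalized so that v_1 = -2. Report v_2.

-2

C + 5I = [[-12, 12, 0], [-18, 18, 0], [-19, 13, 6]].
Solving (C + 5I)v = 0 gives the eigenspace spanned by (-2, -2, -2).
With v_1 = -2, v = (-2, -2, -2), so v_2 = -2.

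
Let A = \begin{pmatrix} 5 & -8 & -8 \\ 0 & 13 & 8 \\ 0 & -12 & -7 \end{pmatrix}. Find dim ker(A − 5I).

2

A − 5I = [[0, -8, -8], [0, 8, 8], [0, -12, -12]].
This matrix has rank 1, so its null space has dimension 3 − 1 = 2.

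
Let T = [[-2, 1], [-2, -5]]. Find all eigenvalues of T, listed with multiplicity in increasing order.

-4, -3

Characteristic polynomial: p(μ) = μ^2 + 7μ + 12 = (μ + 3)(μ + 4).
Roots (with multiplicity): -4, -3.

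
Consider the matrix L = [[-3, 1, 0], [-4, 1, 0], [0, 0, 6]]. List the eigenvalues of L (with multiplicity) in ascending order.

-1, -1, 6

Characteristic polynomial: p(s) = s^3 - 4s^2 - 11s - 6 = (s - 6)(s + 1)^2.
Roots (with multiplicity): -1, -1, 6.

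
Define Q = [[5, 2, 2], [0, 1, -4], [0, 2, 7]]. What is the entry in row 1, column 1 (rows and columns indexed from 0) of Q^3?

Characteristic polynomial: t^3 - 13t^2 + 55t - 75 = (t - 5)^2(t - 3), so the eigenvalues are 3, 5, 5.
t=5: eigenvector (1, -2, 2).
t=5: eigenvector (0, 1, -1).
t=3: eigenvector (-1, 2, -1).
P = [[1, 0, -1], [-2, 1, 2], [2, -1, -1]], D = diag(5, 5, 3), P⁻¹ = [[1, 1, 1], [2, 1, 0], [0, 1, 1]].
Q³ = P·diag(125, 125, 27)·P⁻¹ = [[125, 98, 98], [0, -71, -196], [0, 98, 223]].
The requested entry is -71.

-71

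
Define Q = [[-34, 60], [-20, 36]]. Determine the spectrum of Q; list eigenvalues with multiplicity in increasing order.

-4, 6

Characteristic polynomial: p(r) = r^2 - 2r - 24 = (r - 6)(r + 4).
Roots (with multiplicity): -4, 6.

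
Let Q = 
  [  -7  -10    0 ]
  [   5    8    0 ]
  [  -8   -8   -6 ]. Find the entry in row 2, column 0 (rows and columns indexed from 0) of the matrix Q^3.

-416

Characteristic polynomial: r^3 + 5r^2 - 12r - 36 = (r - 3)(r + 2)(r + 6), so the eigenvalues are -6, -2, 3.
r=-2: eigenvector (2, -1, -2).
r=-6: eigenvector (0, 0, 1).
r=3: eigenvector (-1, 1, 0).
P = [[2, 0, -1], [-1, 0, 1], [-2, 1, 0]], D = diag(-2, -6, 3), P⁻¹ = [[1, 1, 0], [2, 2, 1], [1, 2, 0]].
Q³ = P·diag(-8, -216, 27)·P⁻¹ = [[-43, -70, 0], [35, 62, 0], [-416, -416, -216]].
The requested entry is -416.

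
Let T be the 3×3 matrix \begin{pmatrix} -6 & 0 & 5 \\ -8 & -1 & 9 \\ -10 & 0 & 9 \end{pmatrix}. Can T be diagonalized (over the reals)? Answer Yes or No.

No

Characteristic polynomial: p(s) = s^3 - 2s^2 - 7s - 4 = (s - 4)(s + 1)^2.
s = -1 has algebraic multiplicity 2; rank(T + 1I) = 2, so geometric multiplicity = 1.
Geometric multiplicity < algebraic multiplicity, so T is not diagonalizable.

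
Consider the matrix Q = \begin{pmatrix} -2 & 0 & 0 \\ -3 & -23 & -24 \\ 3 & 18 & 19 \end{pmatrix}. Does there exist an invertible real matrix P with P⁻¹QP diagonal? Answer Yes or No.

Yes

Characteristic polynomial: p(s) = s^3 + 6s^2 + 3s - 10 = (s - 1)(s + 2)(s + 5).
All 3 eigenvalues are distinct, so Q is diagonalizable.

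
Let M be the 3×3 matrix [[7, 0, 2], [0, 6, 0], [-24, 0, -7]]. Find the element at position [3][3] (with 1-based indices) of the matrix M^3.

Characteristic polynomial: s^3 - 6s^2 - s + 6 = (s - 6)(s - 1)(s + 1), so the eigenvalues are -1, 1, 6.
s=-1: eigenvector (-1, 0, 4).
s=6: eigenvector (0, 1, 0).
s=1: eigenvector (1, 0, -3).
P = [[-1, 0, 1], [0, 1, 0], [4, 0, -3]], D = diag(-1, 6, 1), P⁻¹ = [[3, 0, 1], [0, 1, 0], [4, 0, 1]].
M³ = P·diag(-1, 216, 1)·P⁻¹ = [[7, 0, 2], [0, 216, 0], [-24, 0, -7]].
The requested entry is -7.

-7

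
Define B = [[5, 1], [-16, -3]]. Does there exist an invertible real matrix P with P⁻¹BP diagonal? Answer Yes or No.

No

Characteristic polynomial: p(λ) = λ^2 - 2λ + 1 = (λ - 1)^2.
λ = 1 has algebraic multiplicity 2; rank(B − 1I) = 1, so geometric multiplicity = 1.
Geometric multiplicity < algebraic multiplicity, so B is not diagonalizable.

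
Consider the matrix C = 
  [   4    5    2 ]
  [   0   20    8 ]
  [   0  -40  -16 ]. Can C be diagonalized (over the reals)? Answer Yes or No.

No

Characteristic polynomial: p(t) = t^3 - 8t^2 + 16t = t(t - 4)^2.
t = 4 has algebraic multiplicity 2; rank(C − 4I) = 2, so geometric multiplicity = 1.
Geometric multiplicity < algebraic multiplicity, so C is not diagonalizable.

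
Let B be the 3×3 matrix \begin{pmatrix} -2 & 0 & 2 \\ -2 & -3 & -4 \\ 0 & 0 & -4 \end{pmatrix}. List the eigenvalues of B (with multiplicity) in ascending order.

Characteristic polynomial: p(r) = r^3 + 9r^2 + 26r + 24 = (r + 2)(r + 3)(r + 4).
Roots (with multiplicity): -4, -3, -2.

-4, -3, -2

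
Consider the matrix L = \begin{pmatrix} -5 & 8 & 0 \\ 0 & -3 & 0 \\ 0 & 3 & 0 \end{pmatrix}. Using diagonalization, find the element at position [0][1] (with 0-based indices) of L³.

392

Characteristic polynomial: t^3 + 8t^2 + 15t = t(t + 3)(t + 5), so the eigenvalues are -5, -3, 0.
t=-5: eigenvector (1, 0, 0).
t=-3: eigenvector (4, 1, -1).
t=0: eigenvector (0, 0, 1).
P = [[1, 4, 0], [0, 1, 0], [0, -1, 1]], D = diag(-5, -3, 0), P⁻¹ = [[1, -4, 0], [0, 1, 0], [0, 1, 1]].
L³ = P·diag(-125, -27, 0)·P⁻¹ = [[-125, 392, 0], [0, -27, 0], [0, 27, 0]].
The requested entry is 392.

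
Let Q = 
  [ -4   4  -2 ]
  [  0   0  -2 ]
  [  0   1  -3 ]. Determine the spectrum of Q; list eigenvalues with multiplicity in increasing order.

Characteristic polynomial: p(t) = t^3 + 7t^2 + 14t + 8 = (t + 1)(t + 2)(t + 4).
Roots (with multiplicity): -4, -2, -1.

-4, -2, -1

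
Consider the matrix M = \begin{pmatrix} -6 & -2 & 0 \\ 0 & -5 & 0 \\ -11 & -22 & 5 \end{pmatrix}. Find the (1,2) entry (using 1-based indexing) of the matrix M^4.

Characteristic polynomial: μ^3 + 6μ^2 - 25μ - 150 = (μ - 5)(μ + 5)(μ + 6), so the eigenvalues are -6, -5, 5.
μ=-6: eigenvector (1, 0, 1).
μ=-5: eigenvector (-2, 1, 0).
μ=5: eigenvector (0, 0, 1).
P = [[1, -2, 0], [0, 1, 0], [1, 0, 1]], D = diag(-6, -5, 5), P⁻¹ = [[1, 2, 0], [0, 1, 0], [-1, -2, 1]].
M⁴ = P·diag(1296, 625, 625)·P⁻¹ = [[1296, 1342, 0], [0, 625, 0], [671, 1342, 625]].
The requested entry is 1342.

1342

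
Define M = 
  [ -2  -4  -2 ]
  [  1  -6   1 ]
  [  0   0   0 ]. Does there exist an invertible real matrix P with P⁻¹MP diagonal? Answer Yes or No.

No

Characteristic polynomial: p(λ) = λ^3 + 8λ^2 + 16λ = λ(λ + 4)^2.
λ = -4 has algebraic multiplicity 2; rank(M + 4I) = 2, so geometric multiplicity = 1.
Geometric multiplicity < algebraic multiplicity, so M is not diagonalizable.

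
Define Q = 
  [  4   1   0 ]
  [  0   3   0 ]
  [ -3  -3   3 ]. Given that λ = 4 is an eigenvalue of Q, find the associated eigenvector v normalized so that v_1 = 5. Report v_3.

-15

Q − 4I = [[0, 1, 0], [0, -1, 0], [-3, -3, -1]].
Solving (Q − 4I)v = 0 gives the eigenspace spanned by (5, 0, -15).
With v_1 = 5, v = (5, 0, -15), so v_3 = -15.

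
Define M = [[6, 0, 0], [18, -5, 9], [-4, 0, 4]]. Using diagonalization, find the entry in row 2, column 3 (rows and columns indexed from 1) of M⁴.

-369

Characteristic polynomial: r^3 - 5r^2 - 26r + 120 = (r - 6)(r - 4)(r + 5), so the eigenvalues are -5, 4, 6.
r=6: eigenvector (1, 0, -2).
r=-5: eigenvector (0, 1, 0).
r=4: eigenvector (0, 1, 1).
P = [[1, 0, 0], [0, 1, 1], [-2, 0, 1]], D = diag(6, -5, 4), P⁻¹ = [[1, 0, 0], [-2, 1, -1], [2, 0, 1]].
M⁴ = P·diag(1296, 625, 256)·P⁻¹ = [[1296, 0, 0], [-738, 625, -369], [-2080, 0, 256]].
The requested entry is -369.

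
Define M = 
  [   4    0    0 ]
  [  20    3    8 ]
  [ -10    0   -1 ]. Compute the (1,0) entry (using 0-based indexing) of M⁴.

Characteristic polynomial: μ^3 - 6μ^2 + 5μ + 12 = (μ - 4)(μ - 3)(μ + 1), so the eigenvalues are -1, 3, 4.
μ=-1: eigenvector (0, -2, 1).
μ=3: eigenvector (0, 1, 0).
μ=4: eigenvector (1, 4, -2).
P = [[0, 0, 1], [-2, 1, 4], [1, 0, -2]], D = diag(-1, 3, 4), P⁻¹ = [[2, 0, 1], [0, 1, 2], [1, 0, 0]].
M⁴ = P·diag(1, 81, 256)·P⁻¹ = [[256, 0, 0], [1020, 81, 160], [-510, 0, 1]].
The requested entry is 1020.

1020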